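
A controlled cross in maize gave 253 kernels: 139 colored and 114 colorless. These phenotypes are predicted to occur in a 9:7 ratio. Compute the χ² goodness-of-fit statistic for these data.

0.176

Expected counts for N = 253 under a 9:7 ratio (total parts = 16):
  colored: 253 × 9/16 = 142.3125
  colorless: 253 × 7/16 = 110.6875
χ² = Σ (O − E)² / E
  colored: (139 − 142.3125)² / 142.3125 = 0.0771
  colorless: (114 − 110.6875)² / 110.6875 = 0.0991
χ² = 0.0771 + 0.0991 = 0.1762 ≈ 0.176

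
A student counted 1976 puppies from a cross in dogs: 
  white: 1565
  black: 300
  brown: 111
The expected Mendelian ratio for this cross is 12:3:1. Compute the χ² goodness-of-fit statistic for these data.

19.329

Total ratio parts = 16. Expected numbers out of 1976:
  white: 1976 × 12/16 = 1482
  black: 1976 × 3/16 = 370.5
  brown: 1976 × 1/16 = 123.5
χ² = Σ (O − E)² / E
  white: (1565 − 1482)² / 1482 = 4.6484
  black: (300 − 370.5)² / 370.5 = 13.4150
  brown: (111 − 123.5)² / 123.5 = 1.2652
χ² = 4.6484 + 13.4150 + 1.2652 = 19.3286 ≈ 19.329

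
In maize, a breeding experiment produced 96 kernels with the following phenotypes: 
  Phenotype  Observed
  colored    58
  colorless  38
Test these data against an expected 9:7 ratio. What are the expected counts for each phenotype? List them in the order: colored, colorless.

Expected counts for N = 96 under a 9:7 ratio (total parts = 16):
  colored: 96 × 9/16 = 54
  colorless: 96 × 7/16 = 42

54, 42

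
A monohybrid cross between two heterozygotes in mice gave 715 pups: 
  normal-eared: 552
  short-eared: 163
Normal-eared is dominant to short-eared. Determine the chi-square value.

For a monohybrid cross between heterozygotes with complete dominance, the expected phenotypic ratio is 3:1.
The 3:1 ratio has 4 parts, so with N = 715 the expected counts are:
  normal-eared: 715 × 3/4 = 536.25
  short-eared: 715 × 1/4 = 178.75
χ² = Σ (O − E)² / E
  normal-eared: (552 − 536.25)² / 536.25 = 0.4626
  short-eared: (163 − 178.75)² / 178.75 = 1.3878
χ² = 0.4626 + 1.3878 = 1.8504 ≈ 1.850

1.850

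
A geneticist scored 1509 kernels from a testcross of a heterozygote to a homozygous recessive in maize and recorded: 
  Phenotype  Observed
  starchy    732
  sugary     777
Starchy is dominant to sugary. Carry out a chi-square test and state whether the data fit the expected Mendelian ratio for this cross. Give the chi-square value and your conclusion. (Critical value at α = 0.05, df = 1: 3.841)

1.342; consistent

A testcross of a heterozygote (Aa × aa) gives a 1:1 phenotypic ratio.
Total ratio parts = 2. Expected numbers out of 1509:
  starchy: 1509 × 1/2 = 754.5
  sugary: 1509 × 1/2 = 754.5
χ² = Σ (O − E)² / E
  starchy: (732 − 754.5)² / 754.5 = 0.6710
  sugary: (777 − 754.5)² / 754.5 = 0.6710
χ² = 0.6710 + 0.6710 = 1.342
Degrees of freedom = 2 − 1 = 1; critical value at α = 0.05 is 3.841.
Since 1.342 < 3.841, we fail to reject the null hypothesis — the data are consistent with the 1:1 ratio.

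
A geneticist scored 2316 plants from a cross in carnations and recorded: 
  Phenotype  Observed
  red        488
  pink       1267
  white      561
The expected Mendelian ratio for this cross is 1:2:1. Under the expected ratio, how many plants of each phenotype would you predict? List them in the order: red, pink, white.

The 1:2:1 ratio has 4 parts, so with N = 2316 the expected counts are:
  red: 2316 × 1/4 = 579
  pink: 2316 × 2/4 = 1158
  white: 2316 × 1/4 = 579

579, 1158, 579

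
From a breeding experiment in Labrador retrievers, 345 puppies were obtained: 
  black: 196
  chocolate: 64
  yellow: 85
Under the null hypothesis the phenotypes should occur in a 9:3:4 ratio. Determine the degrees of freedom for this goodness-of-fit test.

A goodness-of-fit test with 3 phenotype classes has df = 3 − 1 = 2.

2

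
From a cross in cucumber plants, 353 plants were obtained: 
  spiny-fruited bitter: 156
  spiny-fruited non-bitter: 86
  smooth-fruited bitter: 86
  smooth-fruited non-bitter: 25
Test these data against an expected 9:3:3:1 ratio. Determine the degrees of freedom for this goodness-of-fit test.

A goodness-of-fit test with 4 phenotype classes has df = 4 − 1 = 3.

3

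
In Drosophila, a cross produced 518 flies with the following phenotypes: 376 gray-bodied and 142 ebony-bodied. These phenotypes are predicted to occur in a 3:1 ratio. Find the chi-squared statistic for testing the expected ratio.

Expected counts for N = 518 under a 3:1 ratio (total parts = 4):
  gray-bodied: 518 × 3/4 = 388.5
  ebony-bodied: 518 × 1/4 = 129.5
χ² = Σ (O − E)² / E
  gray-bodied: (376 − 388.5)² / 388.5 = 0.4022
  ebony-bodied: (142 − 129.5)² / 129.5 = 1.2066
χ² = 0.4022 + 1.2066 = 1.6088 ≈ 1.609

1.609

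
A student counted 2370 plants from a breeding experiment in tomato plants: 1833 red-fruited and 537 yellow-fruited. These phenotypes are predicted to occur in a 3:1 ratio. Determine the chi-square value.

6.932

Expected counts for N = 2370 under a 3:1 ratio (total parts = 4):
  red-fruited: 2370 × 3/4 = 1777.5
  yellow-fruited: 2370 × 1/4 = 592.5
χ² = Σ (O − E)² / E
  red-fruited: (1833 − 1777.5)² / 1777.5 = 1.7329
  yellow-fruited: (537 − 592.5)² / 592.5 = 5.1987
χ² = 1.7329 + 5.1987 = 6.9316 ≈ 6.932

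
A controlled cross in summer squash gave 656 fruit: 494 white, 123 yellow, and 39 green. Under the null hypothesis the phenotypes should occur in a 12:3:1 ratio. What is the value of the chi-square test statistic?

0.106

The 12:3:1 ratio has 16 parts, so with N = 656 the expected counts are:
  white: 656 × 12/16 = 492
  yellow: 656 × 3/16 = 123
  green: 656 × 1/16 = 41
χ² = Σ (O − E)² / E
  white: (494 − 492)² / 492 = 0.0081
  yellow: (123 − 123)² / 123 = 0.0000
  green: (39 − 41)² / 41 = 0.0976
χ² = 0.0081 + 0.0000 + 0.0976 = 0.1057 ≈ 0.106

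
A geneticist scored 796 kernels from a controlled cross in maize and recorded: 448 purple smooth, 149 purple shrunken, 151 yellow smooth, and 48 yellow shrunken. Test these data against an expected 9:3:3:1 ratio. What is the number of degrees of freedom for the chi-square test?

A goodness-of-fit test with 4 phenotype classes has df = 4 − 1 = 3.

3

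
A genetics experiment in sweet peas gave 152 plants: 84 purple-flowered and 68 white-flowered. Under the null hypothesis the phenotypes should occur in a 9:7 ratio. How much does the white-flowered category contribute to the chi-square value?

Expected counts for N = 152 under a 9:7 ratio (total parts = 16):
  purple-flowered: 152 × 9/16 = 85.5
  white-flowered: 152 × 7/16 = 66.5
Contribution of white-flowered: (68 − 66.5)² / 66.5 = 0.0338

0.034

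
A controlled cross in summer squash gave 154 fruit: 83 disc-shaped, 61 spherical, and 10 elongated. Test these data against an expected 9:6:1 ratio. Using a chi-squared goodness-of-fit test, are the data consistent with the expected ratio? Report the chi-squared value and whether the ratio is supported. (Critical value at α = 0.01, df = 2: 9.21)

The 9:6:1 ratio has 16 parts, so with N = 154 the expected counts are:
  disc-shaped: 154 × 9/16 = 86.625
  spherical: 154 × 6/16 = 57.75
  elongated: 154 × 1/16 = 9.625
χ² = Σ (O − E)² / E
  disc-shaped: (83 − 86.625)² / 86.625 = 0.1517
  spherical: (61 − 57.75)² / 57.75 = 0.1829
  elongated: (10 − 9.625)² / 9.625 = 0.0146
χ² = 0.1517 + 0.1829 + 0.0146 = 0.3492 ≈ 0.349
Degrees of freedom = 3 − 1 = 2; critical value at α = 0.01 is 9.21.
Since 0.349 < 9.21, we fail to reject the null hypothesis — the data are consistent with the 9:6:1 ratio.

0.349; consistent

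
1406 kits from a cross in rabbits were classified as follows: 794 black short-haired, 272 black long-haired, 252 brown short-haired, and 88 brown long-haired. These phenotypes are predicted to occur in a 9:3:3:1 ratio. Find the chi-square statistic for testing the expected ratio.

Total ratio parts = 16. Expected numbers out of 1406:
  black short-haired: 1406 × 9/16 = 790.875
  black long-haired: 1406 × 3/16 = 263.625
  brown short-haired: 1406 × 3/16 = 263.625
  brown long-haired: 1406 × 1/16 = 87.875
χ² = Σ (O − E)² / E
  black short-haired: (794 − 790.875)² / 790.875 = 0.0123
  black long-haired: (272 − 263.625)² / 263.625 = 0.2661
  brown short-haired: (252 − 263.625)² / 263.625 = 0.5126
  brown long-haired: (88 − 87.875)² / 87.875 = 0.0002
χ² = 0.0123 + 0.2661 + 0.5126 + 0.0002 = 0.7912 ≈ 0.791

0.791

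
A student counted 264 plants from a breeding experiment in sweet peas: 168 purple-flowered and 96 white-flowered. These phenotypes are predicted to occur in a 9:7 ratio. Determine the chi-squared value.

5.853

Total ratio parts = 16. Expected numbers out of 264:
  purple-flowered: 264 × 9/16 = 148.5
  white-flowered: 264 × 7/16 = 115.5
χ² = Σ (O − E)² / E
  purple-flowered: (168 − 148.5)² / 148.5 = 2.5606
  white-flowered: (96 − 115.5)² / 115.5 = 3.2922
χ² = 2.5606 + 3.2922 = 5.8528 ≈ 5.853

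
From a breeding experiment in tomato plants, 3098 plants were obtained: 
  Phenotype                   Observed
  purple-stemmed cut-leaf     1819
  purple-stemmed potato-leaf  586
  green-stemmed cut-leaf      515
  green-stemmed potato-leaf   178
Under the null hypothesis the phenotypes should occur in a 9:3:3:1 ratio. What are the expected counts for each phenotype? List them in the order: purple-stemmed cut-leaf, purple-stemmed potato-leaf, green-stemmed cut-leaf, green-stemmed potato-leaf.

1742.625, 580.875, 580.875, 193.625

Total ratio parts = 16. Expected numbers out of 3098:
  purple-stemmed cut-leaf: 3098 × 9/16 = 1742.625
  purple-stemmed potato-leaf: 3098 × 3/16 = 580.875
  green-stemmed cut-leaf: 3098 × 3/16 = 580.875
  green-stemmed potato-leaf: 3098 × 1/16 = 193.625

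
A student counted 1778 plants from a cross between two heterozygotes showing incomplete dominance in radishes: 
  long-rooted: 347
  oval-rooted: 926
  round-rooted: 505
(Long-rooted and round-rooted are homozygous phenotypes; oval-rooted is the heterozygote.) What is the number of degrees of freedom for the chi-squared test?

With incomplete dominance, a heterozygote × heterozygote cross gives a 1:2:1 phenotypic ratio.
A goodness-of-fit test with 3 phenotype classes has df = 3 − 1 = 2.

2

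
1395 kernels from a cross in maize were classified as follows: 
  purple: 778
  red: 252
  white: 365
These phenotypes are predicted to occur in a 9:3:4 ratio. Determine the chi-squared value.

1.164

Expected counts for N = 1395 under a 9:3:4 ratio (total parts = 16):
  purple: 1395 × 9/16 = 784.6875
  red: 1395 × 3/16 = 261.5625
  white: 1395 × 4/16 = 348.75
χ² = Σ (O − E)² / E
  purple: (778 − 784.6875)² / 784.6875 = 0.0570
  red: (252 − 261.5625)² / 261.5625 = 0.3496
  white: (365 − 348.75)² / 348.75 = 0.7572
χ² = 0.0570 + 0.3496 + 0.7572 = 1.1638 ≈ 1.164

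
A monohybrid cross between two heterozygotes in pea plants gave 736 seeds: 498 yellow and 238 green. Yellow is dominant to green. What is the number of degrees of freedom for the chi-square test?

For a monohybrid cross between heterozygotes with complete dominance, the expected phenotypic ratio is 3:1.
A goodness-of-fit test with 2 phenotype classes has df = 2 − 1 = 1.

1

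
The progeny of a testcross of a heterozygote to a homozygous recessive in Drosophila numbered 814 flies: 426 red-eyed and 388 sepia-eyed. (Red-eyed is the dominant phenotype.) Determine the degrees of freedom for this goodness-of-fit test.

1

A testcross of a heterozygote (Aa × aa) gives a 1:1 phenotypic ratio.
A goodness-of-fit test with 2 phenotype classes has df = 2 − 1 = 1.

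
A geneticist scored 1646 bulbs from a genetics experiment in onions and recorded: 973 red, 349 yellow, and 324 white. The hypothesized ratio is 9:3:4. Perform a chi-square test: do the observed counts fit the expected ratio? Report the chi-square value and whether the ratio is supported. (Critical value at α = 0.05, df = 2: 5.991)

Expected counts for N = 1646 under a 9:3:4 ratio (total parts = 16):
  red: 1646 × 9/16 = 925.875
  yellow: 1646 × 3/16 = 308.625
  white: 1646 × 4/16 = 411.5
χ² = Σ (O − E)² / E
  red: (973 − 925.875)² / 925.875 = 2.3986
  yellow: (349 − 308.625)² / 308.625 = 5.2819
  white: (324 − 411.5)² / 411.5 = 18.6057
χ² = 2.3986 + 5.2819 + 18.6057 = 26.2862 ≈ 26.286
Degrees of freedom = 3 − 1 = 2; critical value at α = 0.05 is 5.991.
Since 26.286 > 5.991, we reject the null hypothesis — the data do not fit the 9:3:4 ratio.

26.286; not consistent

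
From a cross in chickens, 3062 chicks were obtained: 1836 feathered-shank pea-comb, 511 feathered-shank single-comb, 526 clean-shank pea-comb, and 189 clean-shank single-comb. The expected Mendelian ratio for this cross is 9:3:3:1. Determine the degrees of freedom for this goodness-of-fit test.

3

A goodness-of-fit test with 4 phenotype classes has df = 4 − 1 = 3.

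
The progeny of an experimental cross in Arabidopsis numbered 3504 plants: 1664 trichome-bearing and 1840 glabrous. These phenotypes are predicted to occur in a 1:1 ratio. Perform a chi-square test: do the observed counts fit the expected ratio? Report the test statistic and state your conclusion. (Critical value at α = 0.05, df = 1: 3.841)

Expected counts for N = 3504 under a 1:1 ratio (total parts = 2):
  trichome-bearing: 3504 × 1/2 = 1752
  glabrous: 3504 × 1/2 = 1752
χ² = Σ (O − E)² / E
  trichome-bearing: (1664 − 1752)² / 1752 = 4.4201
  glabrous: (1840 − 1752)² / 1752 = 4.4201
χ² = 4.4201 + 4.4201 = 8.8402 ≈ 8.840
Degrees of freedom = 2 − 1 = 1; critical value at α = 0.05 is 3.841.
Since 8.840 > 3.841, we reject the null hypothesis — the data do not fit the 1:1 ratio.

8.840; not consistent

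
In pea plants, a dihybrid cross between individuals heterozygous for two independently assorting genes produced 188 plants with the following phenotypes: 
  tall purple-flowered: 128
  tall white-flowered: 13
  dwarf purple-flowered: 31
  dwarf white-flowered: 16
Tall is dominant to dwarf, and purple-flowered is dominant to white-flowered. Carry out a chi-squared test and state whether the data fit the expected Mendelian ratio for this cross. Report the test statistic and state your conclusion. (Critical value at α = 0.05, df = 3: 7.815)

20.775; not consistent

A dihybrid F₂ with independent assortment and complete dominance at both loci gives a 9:3:3:1 phenotypic ratio.
Under the 9:3:3:1 hypothesis (Σ ratio = 16, N = 188):
  tall purple-flowered: 188 × 9/16 = 105.75
  tall white-flowered: 188 × 3/16 = 35.25
  dwarf purple-flowered: 188 × 3/16 = 35.25
  dwarf white-flowered: 188 × 1/16 = 11.75
χ² = Σ (O − E)² / E
  tall purple-flowered: (128 − 105.75)² / 105.75 = 4.6814
  tall white-flowered: (13 − 35.25)² / 35.25 = 14.0443
  dwarf purple-flowered: (31 − 35.25)² / 35.25 = 0.5124
  dwarf white-flowered: (16 − 11.75)² / 11.75 = 1.5372
χ² = 4.6814 + 14.0443 + 0.5124 + 1.5372 = 20.7753 ≈ 20.775
Degrees of freedom = 4 − 1 = 3; critical value at α = 0.05 is 7.815.
Since 20.775 > 7.815, we reject the null hypothesis — the data do not fit the 9:3:3:1 ratio.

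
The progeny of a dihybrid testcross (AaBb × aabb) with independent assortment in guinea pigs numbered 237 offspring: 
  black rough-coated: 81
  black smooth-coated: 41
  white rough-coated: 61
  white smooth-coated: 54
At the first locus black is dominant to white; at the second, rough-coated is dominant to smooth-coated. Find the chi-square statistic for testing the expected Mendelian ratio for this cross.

14.122

A dihybrid testcross with independent assortment gives a 1:1:1:1 ratio.
Total ratio parts = 4. Expected numbers out of 237:
  black rough-coated: 237 × 1/4 = 59.25
  black smooth-coated: 237 × 1/4 = 59.25
  white rough-coated: 237 × 1/4 = 59.25
  white smooth-coated: 237 × 1/4 = 59.25
χ² = Σ (O − E)² / E
  black rough-coated: (81 − 59.25)² / 59.25 = 7.9842
  black smooth-coated: (41 − 59.25)² / 59.25 = 5.6213
  white rough-coated: (61 − 59.25)² / 59.25 = 0.0517
  white smooth-coated: (54 − 59.25)² / 59.25 = 0.4652
χ² = 7.9842 + 5.6213 + 0.0517 + 0.4652 = 14.1224 ≈ 14.122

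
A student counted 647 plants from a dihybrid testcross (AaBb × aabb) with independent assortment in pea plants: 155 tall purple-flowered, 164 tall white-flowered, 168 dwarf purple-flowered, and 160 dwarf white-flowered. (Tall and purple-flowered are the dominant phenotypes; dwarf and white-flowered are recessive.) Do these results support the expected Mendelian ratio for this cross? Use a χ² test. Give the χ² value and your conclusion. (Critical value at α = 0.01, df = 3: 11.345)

0.573; consistent

A dihybrid testcross with independent assortment gives a 1:1:1:1 ratio.
Total ratio parts = 4. Expected numbers out of 647:
  tall purple-flowered: 647 × 1/4 = 161.75
  tall white-flowered: 647 × 1/4 = 161.75
  dwarf purple-flowered: 647 × 1/4 = 161.75
  dwarf white-flowered: 647 × 1/4 = 161.75
χ² = Σ (O − E)² / E
  tall purple-flowered: (155 − 161.75)² / 161.75 = 0.2817
  tall white-flowered: (164 − 161.75)² / 161.75 = 0.0313
  dwarf purple-flowered: (168 − 161.75)² / 161.75 = 0.2415
  dwarf white-flowered: (160 − 161.75)² / 161.75 = 0.0189
χ² = 0.2817 + 0.0313 + 0.2415 + 0.0189 = 0.5734 ≈ 0.573
Degrees of freedom = 4 − 1 = 3; critical value at α = 0.01 is 11.345.
Since 0.573 < 11.345, we fail to reject the null hypothesis — the data are consistent with the 1:1:1:1 ratio.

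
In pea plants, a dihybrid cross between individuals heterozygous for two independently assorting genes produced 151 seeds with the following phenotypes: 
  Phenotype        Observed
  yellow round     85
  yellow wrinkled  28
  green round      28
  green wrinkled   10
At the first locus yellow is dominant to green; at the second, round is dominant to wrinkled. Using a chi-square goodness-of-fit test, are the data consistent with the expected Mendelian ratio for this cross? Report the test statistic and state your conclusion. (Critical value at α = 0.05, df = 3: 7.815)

A dihybrid F₂ with independent assortment and complete dominance at both loci gives a 9:3:3:1 phenotypic ratio.
Under the 9:3:3:1 hypothesis (Σ ratio = 16, N = 151):
  yellow round: 151 × 9/16 = 84.9375
  yellow wrinkled: 151 × 3/16 = 28.3125
  green round: 151 × 3/16 = 28.3125
  green wrinkled: 151 × 1/16 = 9.4375
χ² = Σ (O − E)² / E
  yellow round: (85 − 84.9375)² / 84.9375 = 0.0000
  yellow wrinkled: (28 − 28.3125)² / 28.3125 = 0.0034
  green round: (28 − 28.3125)² / 28.3125 = 0.0034
  green wrinkled: (10 − 9.4375)² / 9.4375 = 0.0335
χ² = 0.0000 + 0.0034 + 0.0034 + 0.0335 = 0.0403 ≈ 0.040
Degrees of freedom = 4 − 1 = 3; critical value at α = 0.05 is 7.815.
Since 0.040 < 7.815, we fail to reject the null hypothesis — the data are consistent with the 9:3:3:1 ratio.

0.040; consistent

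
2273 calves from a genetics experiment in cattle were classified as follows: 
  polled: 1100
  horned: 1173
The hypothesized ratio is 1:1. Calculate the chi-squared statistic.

Total ratio parts = 2. Expected numbers out of 2273:
  polled: 2273 × 1/2 = 1136.5
  horned: 2273 × 1/2 = 1136.5
χ² = Σ (O − E)² / E
  polled: (1100 − 1136.5)² / 1136.5 = 1.1722
  horned: (1173 − 1136.5)² / 1136.5 = 1.1722
χ² = 1.1722 + 1.1722 = 2.3444 ≈ 2.344

2.344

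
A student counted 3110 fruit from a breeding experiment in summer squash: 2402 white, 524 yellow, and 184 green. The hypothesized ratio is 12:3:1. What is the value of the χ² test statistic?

Under the 12:3:1 hypothesis (Σ ratio = 16, N = 3110):
  white: 3110 × 12/16 = 2332.5
  yellow: 3110 × 3/16 = 583.125
  green: 3110 × 1/16 = 194.375
χ² = Σ (O − E)² / E
  white: (2402 − 2332.5)² / 2332.5 = 2.0708
  yellow: (524 − 583.125)² / 583.125 = 5.9949
  green: (184 − 194.375)² / 194.375 = 0.5538
χ² = 2.0708 + 5.9949 + 0.5538 = 8.6195 ≈ 8.620

8.620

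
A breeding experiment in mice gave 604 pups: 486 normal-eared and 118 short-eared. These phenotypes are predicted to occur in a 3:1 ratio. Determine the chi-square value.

Total ratio parts = 4. Expected numbers out of 604:
  normal-eared: 604 × 3/4 = 453
  short-eared: 604 × 1/4 = 151
χ² = Σ (O − E)² / E
  normal-eared: (486 − 453)² / 453 = 2.4040
  short-eared: (118 − 151)² / 151 = 7.2119
χ² = 2.4040 + 7.2119 = 9.6159 ≈ 9.616

9.616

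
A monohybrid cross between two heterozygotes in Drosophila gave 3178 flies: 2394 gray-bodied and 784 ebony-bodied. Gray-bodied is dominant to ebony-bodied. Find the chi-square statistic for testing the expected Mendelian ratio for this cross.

For a monohybrid cross between heterozygotes with complete dominance, the expected phenotypic ratio is 3:1.
The 3:1 ratio has 4 parts, so with N = 3178 the expected counts are:
  gray-bodied: 3178 × 3/4 = 2383.5
  ebony-bodied: 3178 × 1/4 = 794.5
χ² = Σ (O − E)² / E
  gray-bodied: (2394 − 2383.5)² / 2383.5 = 0.0463
  ebony-bodied: (784 − 794.5)² / 794.5 = 0.1388
χ² = 0.0463 + 0.1388 = 0.1851 ≈ 0.185

0.185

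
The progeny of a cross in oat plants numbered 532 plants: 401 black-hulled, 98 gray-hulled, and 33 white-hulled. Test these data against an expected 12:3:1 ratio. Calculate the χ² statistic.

Under the 12:3:1 hypothesis (Σ ratio = 16, N = 532):
  black-hulled: 532 × 12/16 = 399
  gray-hulled: 532 × 3/16 = 99.75
  white-hulled: 532 × 1/16 = 33.25
χ² = Σ (O − E)² / E
  black-hulled: (401 − 399)² / 399 = 0.0100
  gray-hulled: (98 − 99.75)² / 99.75 = 0.0307
  white-hulled: (33 − 33.25)² / 33.25 = 0.0019
χ² = 0.0100 + 0.0307 + 0.0019 = 0.0426 ≈ 0.043

0.043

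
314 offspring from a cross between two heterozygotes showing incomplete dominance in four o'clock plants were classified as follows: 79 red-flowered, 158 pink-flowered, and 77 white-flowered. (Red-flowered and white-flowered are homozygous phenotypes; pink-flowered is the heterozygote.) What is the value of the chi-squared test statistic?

With incomplete dominance, a heterozygote × heterozygote cross gives a 1:2:1 phenotypic ratio.
Expected counts for N = 314 under a 1:2:1 ratio (total parts = 4):
  red-flowered: 314 × 1/4 = 78.5
  pink-flowered: 314 × 2/4 = 157
  white-flowered: 314 × 1/4 = 78.5
χ² = Σ (O − E)² / E
  red-flowered: (79 − 78.5)² / 78.5 = 0.0032
  pink-flowered: (158 − 157)² / 157 = 0.0064
  white-flowered: (77 − 78.5)² / 78.5 = 0.0287
χ² = 0.0032 + 0.0064 + 0.0287 = 0.0383 ≈ 0.038

0.038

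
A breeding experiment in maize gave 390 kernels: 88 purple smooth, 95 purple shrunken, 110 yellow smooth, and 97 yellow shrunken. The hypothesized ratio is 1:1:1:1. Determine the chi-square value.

2.595

Under the 1:1:1:1 hypothesis (Σ ratio = 4, N = 390):
  purple smooth: 390 × 1/4 = 97.5
  purple shrunken: 390 × 1/4 = 97.5
  yellow smooth: 390 × 1/4 = 97.5
  yellow shrunken: 390 × 1/4 = 97.5
χ² = Σ (O − E)² / E
  purple smooth: (88 − 97.5)² / 97.5 = 0.9256
  purple shrunken: (95 − 97.5)² / 97.5 = 0.0641
  yellow smooth: (110 − 97.5)² / 97.5 = 1.6026
  yellow shrunken: (97 − 97.5)² / 97.5 = 0.0026
χ² = 0.9256 + 0.0641 + 1.6026 + 0.0026 = 2.5949 ≈ 2.595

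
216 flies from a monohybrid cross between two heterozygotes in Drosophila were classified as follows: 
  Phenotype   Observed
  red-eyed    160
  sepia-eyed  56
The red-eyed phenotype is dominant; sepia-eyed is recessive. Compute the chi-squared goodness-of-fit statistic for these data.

For a monohybrid cross between heterozygotes with complete dominance, the expected phenotypic ratio is 3:1.
The 3:1 ratio has 4 parts, so with N = 216 the expected counts are:
  red-eyed: 216 × 3/4 = 162
  sepia-eyed: 216 × 1/4 = 54
χ² = Σ (O − E)² / E
  red-eyed: (160 − 162)² / 162 = 0.0247
  sepia-eyed: (56 − 54)² / 54 = 0.0741
χ² = 0.0247 + 0.0741 = 0.0988 ≈ 0.099

0.099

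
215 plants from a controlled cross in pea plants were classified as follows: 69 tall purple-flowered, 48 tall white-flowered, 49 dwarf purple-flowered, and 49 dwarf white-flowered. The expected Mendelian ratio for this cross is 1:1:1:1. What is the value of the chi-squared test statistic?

The 1:1:1:1 ratio has 4 parts, so with N = 215 the expected counts are:
  tall purple-flowered: 215 × 1/4 = 53.75
  tall white-flowered: 215 × 1/4 = 53.75
  dwarf purple-flowered: 215 × 1/4 = 53.75
  dwarf white-flowered: 215 × 1/4 = 53.75
χ² = Σ (O − E)² / E
  tall purple-flowered: (69 − 53.75)² / 53.75 = 4.3267
  tall white-flowered: (48 − 53.75)² / 53.75 = 0.6151
  dwarf purple-flowered: (49 − 53.75)² / 53.75 = 0.4198
  dwarf white-flowered: (49 − 53.75)² / 53.75 = 0.4198
χ² = 4.3267 + 0.6151 + 0.4198 + 0.4198 = 5.7814 ≈ 5.781

5.781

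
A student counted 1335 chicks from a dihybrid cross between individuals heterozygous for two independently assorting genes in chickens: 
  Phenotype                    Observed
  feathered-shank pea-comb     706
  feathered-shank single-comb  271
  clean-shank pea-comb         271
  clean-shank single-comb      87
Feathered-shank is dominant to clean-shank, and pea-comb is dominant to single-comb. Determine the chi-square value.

6.261

A dihybrid F₂ with independent assortment and complete dominance at both loci gives a 9:3:3:1 phenotypic ratio.
Expected counts for N = 1335 under a 9:3:3:1 ratio (total parts = 16):
  feathered-shank pea-comb: 1335 × 9/16 = 750.9375
  feathered-shank single-comb: 1335 × 3/16 = 250.3125
  clean-shank pea-comb: 1335 × 3/16 = 250.3125
  clean-shank single-comb: 1335 × 1/16 = 83.4375
χ² = Σ (O − E)² / E
  feathered-shank pea-comb: (706 − 750.9375)² / 750.9375 = 2.6891
  feathered-shank single-comb: (271 − 250.3125)² / 250.3125 = 1.7098
  clean-shank pea-comb: (271 − 250.3125)² / 250.3125 = 1.7098
  clean-shank single-comb: (87 − 83.4375)² / 83.4375 = 0.1521
χ² = 2.6891 + 1.7098 + 1.7098 + 0.1521 = 6.2608 ≈ 6.261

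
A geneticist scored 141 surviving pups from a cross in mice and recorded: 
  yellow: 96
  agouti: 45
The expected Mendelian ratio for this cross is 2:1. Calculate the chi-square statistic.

0.128

Total ratio parts = 3. Expected numbers out of 141:
  yellow: 141 × 2/3 = 94
  agouti: 141 × 1/3 = 47
χ² = Σ (O − E)² / E
  yellow: (96 − 94)² / 94 = 0.0426
  agouti: (45 − 47)² / 47 = 0.0851
χ² = 0.0426 + 0.0851 = 0.1277 ≈ 0.128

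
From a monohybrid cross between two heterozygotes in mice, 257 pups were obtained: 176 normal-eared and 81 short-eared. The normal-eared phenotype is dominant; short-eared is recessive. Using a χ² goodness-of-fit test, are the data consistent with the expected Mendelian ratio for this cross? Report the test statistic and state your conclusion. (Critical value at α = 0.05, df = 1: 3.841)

For a monohybrid cross between heterozygotes with complete dominance, the expected phenotypic ratio is 3:1.
Expected counts for N = 257 under a 3:1 ratio (total parts = 4):
  normal-eared: 257 × 3/4 = 192.75
  short-eared: 257 × 1/4 = 64.25
χ² = Σ (O − E)² / E
  normal-eared: (176 − 192.75)² / 192.75 = 1.4556
  short-eared: (81 − 64.25)² / 64.25 = 4.3667
χ² = 1.4556 + 4.3667 = 5.8223 ≈ 5.822
Degrees of freedom = 2 − 1 = 1; critical value at α = 0.05 is 3.841.
Since 5.822 > 3.841, we reject the null hypothesis — the data do not fit the 3:1 ratio.

5.822; not consistent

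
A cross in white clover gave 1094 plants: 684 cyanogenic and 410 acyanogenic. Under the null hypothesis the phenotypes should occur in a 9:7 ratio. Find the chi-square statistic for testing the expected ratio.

Total ratio parts = 16. Expected numbers out of 1094:
  cyanogenic: 1094 × 9/16 = 615.375
  acyanogenic: 1094 × 7/16 = 478.625
χ² = Σ (O − E)² / E
  cyanogenic: (684 − 615.375)² / 615.375 = 7.6529
  acyanogenic: (410 − 478.625)² / 478.625 = 9.8394
χ² = 7.6529 + 9.8394 = 17.4923 ≈ 17.492

17.492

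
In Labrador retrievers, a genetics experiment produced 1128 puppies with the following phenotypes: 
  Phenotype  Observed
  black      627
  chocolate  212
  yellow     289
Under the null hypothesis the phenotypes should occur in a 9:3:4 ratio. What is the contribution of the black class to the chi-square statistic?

The 9:3:4 ratio has 16 parts, so with N = 1128 the expected counts are:
  black: 1128 × 9/16 = 634.5
  chocolate: 1128 × 3/16 = 211.5
  yellow: 1128 × 4/16 = 282
Contribution of black: (627 − 634.5)² / 634.5 = 0.0887

0.089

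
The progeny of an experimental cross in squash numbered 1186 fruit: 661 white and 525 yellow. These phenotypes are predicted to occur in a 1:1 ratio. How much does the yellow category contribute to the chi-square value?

7.798

Expected counts for N = 1186 under a 1:1 ratio (total parts = 2):
  white: 1186 × 1/2 = 593
  yellow: 1186 × 1/2 = 593
Contribution of yellow: (525 − 593)² / 593 = 7.7976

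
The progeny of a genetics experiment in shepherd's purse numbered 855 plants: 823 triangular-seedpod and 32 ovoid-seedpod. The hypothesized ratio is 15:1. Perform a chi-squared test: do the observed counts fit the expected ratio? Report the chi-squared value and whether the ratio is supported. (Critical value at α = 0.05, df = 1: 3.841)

Expected counts for N = 855 under a 15:1 ratio (total parts = 16):
  triangular-seedpod: 855 × 15/16 = 801.5625
  ovoid-seedpod: 855 × 1/16 = 53.4375
χ² = Σ (O − E)² / E
  triangular-seedpod: (823 − 801.5625)² / 801.5625 = 0.5733
  ovoid-seedpod: (32 − 53.4375)² / 53.4375 = 8.6001
χ² = 0.5733 + 8.6001 = 9.1734 ≈ 9.173
Degrees of freedom = 2 − 1 = 1; critical value at α = 0.05 is 3.841.
Since 9.173 > 3.841, we reject the null hypothesis — the data do not fit the 15:1 ratio.

9.173; not consistent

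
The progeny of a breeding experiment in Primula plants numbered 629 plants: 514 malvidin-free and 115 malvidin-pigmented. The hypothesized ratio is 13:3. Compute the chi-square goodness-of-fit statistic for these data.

0.090

The 13:3 ratio has 16 parts, so with N = 629 the expected counts are:
  malvidin-free: 629 × 13/16 = 511.0625
  malvidin-pigmented: 629 × 3/16 = 117.9375
χ² = Σ (O − E)² / E
  malvidin-free: (514 − 511.0625)² / 511.0625 = 0.0169
  malvidin-pigmented: (115 − 117.9375)² / 117.9375 = 0.0732
χ² = 0.0169 + 0.0732 = 0.0901 ≈ 0.090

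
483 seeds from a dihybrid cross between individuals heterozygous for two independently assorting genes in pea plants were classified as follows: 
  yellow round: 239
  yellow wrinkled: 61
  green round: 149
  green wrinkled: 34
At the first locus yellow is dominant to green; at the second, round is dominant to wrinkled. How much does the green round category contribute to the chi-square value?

37.708

A dihybrid F₂ with independent assortment and complete dominance at both loci gives a 9:3:3:1 phenotypic ratio.
Total ratio parts = 16. Expected numbers out of 483:
  yellow round: 483 × 9/16 = 271.6875
  yellow wrinkled: 483 × 3/16 = 90.5625
  green round: 483 × 3/16 = 90.5625
  green wrinkled: 483 × 1/16 = 30.1875
Contribution of green round: (149 − 90.5625)² / 90.5625 = 37.7081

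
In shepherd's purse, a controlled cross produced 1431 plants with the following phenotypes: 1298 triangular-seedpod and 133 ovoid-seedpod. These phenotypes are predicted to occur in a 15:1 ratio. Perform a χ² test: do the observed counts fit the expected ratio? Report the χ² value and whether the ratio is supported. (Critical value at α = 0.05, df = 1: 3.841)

22.633; not consistent

Expected counts for N = 1431 under a 15:1 ratio (total parts = 16):
  triangular-seedpod: 1431 × 15/16 = 1341.5625
  ovoid-seedpod: 1431 × 1/16 = 89.4375
χ² = Σ (O − E)² / E
  triangular-seedpod: (1298 − 1341.5625)² / 1341.5625 = 1.4145
  ovoid-seedpod: (133 − 89.4375)² / 89.4375 = 21.2181
χ² = 1.4145 + 21.2181 = 22.6326 ≈ 22.633
Degrees of freedom = 2 − 1 = 1; critical value at α = 0.05 is 3.841.
Since 22.633 > 3.841, we reject the null hypothesis — the data do not fit the 15:1 ratio.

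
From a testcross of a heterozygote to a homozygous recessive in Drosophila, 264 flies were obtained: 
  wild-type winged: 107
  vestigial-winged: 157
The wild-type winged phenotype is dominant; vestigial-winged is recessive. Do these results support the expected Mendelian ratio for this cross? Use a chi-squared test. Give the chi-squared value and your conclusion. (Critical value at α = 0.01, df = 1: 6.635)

A testcross of a heterozygote (Aa × aa) gives a 1:1 phenotypic ratio.
Total ratio parts = 2. Expected numbers out of 264:
  wild-type winged: 264 × 1/2 = 132
  vestigial-winged: 264 × 1/2 = 132
χ² = Σ (O − E)² / E
  wild-type winged: (107 − 132)² / 132 = 4.7348
  vestigial-winged: (157 − 132)² / 132 = 4.7348
χ² = 4.7348 + 4.7348 = 9.4696 ≈ 9.470
Degrees of freedom = 2 − 1 = 1; critical value at α = 0.01 is 6.635.
Since 9.470 > 6.635, we reject the null hypothesis — the data do not fit the 1:1 ratio.

9.470; not consistent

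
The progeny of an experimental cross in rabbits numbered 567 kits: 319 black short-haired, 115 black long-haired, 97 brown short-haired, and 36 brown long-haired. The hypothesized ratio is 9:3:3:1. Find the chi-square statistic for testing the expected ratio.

1.535

Total ratio parts = 16. Expected numbers out of 567:
  black short-haired: 567 × 9/16 = 318.9375
  black long-haired: 567 × 3/16 = 106.3125
  brown short-haired: 567 × 3/16 = 106.3125
  brown long-haired: 567 × 1/16 = 35.4375
χ² = Σ (O − E)² / E
  black short-haired: (319 − 318.9375)² / 318.9375 = 0.0000
  black long-haired: (115 − 106.3125)² / 106.3125 = 0.7099
  brown short-haired: (97 − 106.3125)² / 106.3125 = 0.8157
  brown long-haired: (36 − 35.4375)² / 35.4375 = 0.0089
χ² = 0.0000 + 0.7099 + 0.8157 + 0.0089 = 1.5345 ≈ 1.535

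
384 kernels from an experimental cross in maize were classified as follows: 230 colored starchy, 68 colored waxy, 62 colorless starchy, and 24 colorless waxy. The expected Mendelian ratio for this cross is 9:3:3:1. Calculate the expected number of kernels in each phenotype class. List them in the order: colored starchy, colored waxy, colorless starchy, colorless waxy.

216, 72, 72, 24

Expected counts for N = 384 under a 9:3:3:1 ratio (total parts = 16):
  colored starchy: 384 × 9/16 = 216
  colored waxy: 384 × 3/16 = 72
  colorless starchy: 384 × 3/16 = 72
  colorless waxy: 384 × 1/16 = 24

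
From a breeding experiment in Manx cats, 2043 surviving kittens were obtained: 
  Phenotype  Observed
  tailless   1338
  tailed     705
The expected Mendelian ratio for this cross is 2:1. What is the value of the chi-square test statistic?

1.269

Under the 2:1 hypothesis (Σ ratio = 3, N = 2043):
  tailless: 2043 × 2/3 = 1362
  tailed: 2043 × 1/3 = 681
χ² = Σ (O − E)² / E
  tailless: (1338 − 1362)² / 1362 = 0.4229
  tailed: (705 − 681)² / 681 = 0.8458
χ² = 0.4229 + 0.8458 = 1.2687 ≈ 1.269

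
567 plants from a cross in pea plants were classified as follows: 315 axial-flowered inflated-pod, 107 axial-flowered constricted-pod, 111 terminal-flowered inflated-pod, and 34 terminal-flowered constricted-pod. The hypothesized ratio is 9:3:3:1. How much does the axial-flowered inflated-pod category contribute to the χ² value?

Expected counts for N = 567 under a 9:3:3:1 ratio (total parts = 16):
  axial-flowered inflated-pod: 567 × 9/16 = 318.9375
  axial-flowered constricted-pod: 567 × 3/16 = 106.3125
  terminal-flowered inflated-pod: 567 × 3/16 = 106.3125
  terminal-flowered constricted-pod: 567 × 1/16 = 35.4375
Contribution of axial-flowered inflated-pod: (315 − 318.9375)² / 318.9375 = 0.0486

0.049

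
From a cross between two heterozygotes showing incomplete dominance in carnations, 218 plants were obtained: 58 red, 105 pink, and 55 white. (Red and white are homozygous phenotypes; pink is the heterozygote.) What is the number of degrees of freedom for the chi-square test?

2

With incomplete dominance, a heterozygote × heterozygote cross gives a 1:2:1 phenotypic ratio.
A goodness-of-fit test with 3 phenotype classes has df = 3 − 1 = 2.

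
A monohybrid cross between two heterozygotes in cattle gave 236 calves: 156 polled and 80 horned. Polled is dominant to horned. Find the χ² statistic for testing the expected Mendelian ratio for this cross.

For a monohybrid cross between heterozygotes with complete dominance, the expected phenotypic ratio is 3:1.
Total ratio parts = 4. Expected numbers out of 236:
  polled: 236 × 3/4 = 177
  horned: 236 × 1/4 = 59
χ² = Σ (O − E)² / E
  polled: (156 − 177)² / 177 = 2.4915
  horned: (80 − 59)² / 59 = 7.4746
χ² = 2.4915 + 7.4746 = 9.9661 ≈ 9.966

9.966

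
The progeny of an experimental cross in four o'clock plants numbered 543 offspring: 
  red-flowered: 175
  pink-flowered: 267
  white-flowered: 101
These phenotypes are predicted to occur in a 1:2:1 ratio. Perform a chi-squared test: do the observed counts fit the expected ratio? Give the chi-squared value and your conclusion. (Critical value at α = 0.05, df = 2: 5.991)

Under the 1:2:1 hypothesis (Σ ratio = 4, N = 543):
  red-flowered: 543 × 1/4 = 135.75
  pink-flowered: 543 × 2/4 = 271.5
  white-flowered: 543 × 1/4 = 135.75
χ² = Σ (O − E)² / E
  red-flowered: (175 − 135.75)² / 135.75 = 11.3485
  pink-flowered: (267 − 271.5)² / 271.5 = 0.0746
  white-flowered: (101 − 135.75)² / 135.75 = 8.8955
χ² = 11.3485 + 0.0746 + 8.8955 = 20.3186 ≈ 20.319
Degrees of freedom = 3 − 1 = 2; critical value at α = 0.05 is 5.991.
Since 20.319 > 5.991, we reject the null hypothesis — the data do not fit the 1:2:1 ratio.

20.319; not consistent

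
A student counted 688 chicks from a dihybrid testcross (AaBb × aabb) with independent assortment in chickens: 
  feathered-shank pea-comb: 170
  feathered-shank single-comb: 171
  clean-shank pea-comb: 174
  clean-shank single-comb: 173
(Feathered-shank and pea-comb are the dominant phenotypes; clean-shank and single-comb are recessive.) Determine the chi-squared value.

A dihybrid testcross with independent assortment gives a 1:1:1:1 ratio.
Expected counts for N = 688 under a 1:1:1:1 ratio (total parts = 4):
  feathered-shank pea-comb: 688 × 1/4 = 172
  feathered-shank single-comb: 688 × 1/4 = 172
  clean-shank pea-comb: 688 × 1/4 = 172
  clean-shank single-comb: 688 × 1/4 = 172
χ² = Σ (O − E)² / E
  feathered-shank pea-comb: (170 − 172)² / 172 = 0.0233
  feathered-shank single-comb: (171 − 172)² / 172 = 0.0058
  clean-shank pea-comb: (174 − 172)² / 172 = 0.0233
  clean-shank single-comb: (173 − 172)² / 172 = 0.0058
χ² = 0.0233 + 0.0058 + 0.0233 + 0.0058 = 0.0582 ≈ 0.058

0.058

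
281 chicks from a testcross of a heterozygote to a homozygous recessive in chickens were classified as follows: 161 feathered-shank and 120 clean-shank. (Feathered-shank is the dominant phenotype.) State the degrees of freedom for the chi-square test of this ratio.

1

A testcross of a heterozygote (Aa × aa) gives a 1:1 phenotypic ratio.
A goodness-of-fit test with 2 phenotype classes has df = 2 − 1 = 1.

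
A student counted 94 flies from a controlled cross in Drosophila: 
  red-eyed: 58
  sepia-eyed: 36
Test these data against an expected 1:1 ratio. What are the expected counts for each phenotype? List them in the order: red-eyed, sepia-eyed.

47, 47

The 1:1 ratio has 2 parts, so with N = 94 the expected counts are:
  red-eyed: 94 × 1/2 = 47
  sepia-eyed: 94 × 1/2 = 47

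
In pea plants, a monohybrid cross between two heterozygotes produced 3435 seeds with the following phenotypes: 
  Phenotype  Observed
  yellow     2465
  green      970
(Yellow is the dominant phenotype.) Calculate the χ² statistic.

19.216

For a monohybrid cross between heterozygotes with complete dominance, the expected phenotypic ratio is 3:1.
The 3:1 ratio has 4 parts, so with N = 3435 the expected counts are:
  yellow: 3435 × 3/4 = 2576.25
  green: 3435 × 1/4 = 858.75
χ² = Σ (O − E)² / E
  yellow: (2465 − 2576.25)² / 2576.25 = 4.8041
  green: (970 − 858.75)² / 858.75 = 14.4123
χ² = 4.8041 + 14.4123 = 19.2164 ≈ 19.216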